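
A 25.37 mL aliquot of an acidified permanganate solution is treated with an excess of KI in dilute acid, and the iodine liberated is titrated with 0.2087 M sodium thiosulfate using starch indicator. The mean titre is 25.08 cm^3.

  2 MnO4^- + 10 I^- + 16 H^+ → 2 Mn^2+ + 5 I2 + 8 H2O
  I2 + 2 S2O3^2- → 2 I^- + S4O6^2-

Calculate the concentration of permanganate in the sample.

0.04126 M

n(S2O3^2-) = 0.02508 × 0.2087 = 5.234 × 10^-3 mol
n(I2) = n(S2O3^2-)/2 = 2.617 × 10^-3 mol
From the 2:5 ratio, n(MnO4^-) in the aliquot = 2/5 × 2.617 × 10^-3 = 1.047 × 10^-3 mol
[MnO4^-] = 1.047 × 10^-3 / 0.02537 = 0.04126 mol/L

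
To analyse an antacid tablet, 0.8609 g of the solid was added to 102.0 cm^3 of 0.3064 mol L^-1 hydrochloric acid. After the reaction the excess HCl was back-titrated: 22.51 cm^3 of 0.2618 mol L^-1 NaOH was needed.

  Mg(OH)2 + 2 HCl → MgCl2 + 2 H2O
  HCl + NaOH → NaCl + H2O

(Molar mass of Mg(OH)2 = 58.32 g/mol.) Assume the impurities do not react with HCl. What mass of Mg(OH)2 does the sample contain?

0.7395 g

n(HCl) added = 0.1020 × 0.3064 = 0.03125 mol
n(NaOH) used in back-titration = 0.02251 × 0.2618 = 5.893 × 10^-3 mol
n(HCl) left over = 5.893 × 10^-3 mol (1:1 ratio)
n(HCl) consumed by analyte = 0.03125 − 5.893 × 10^-3 = 0.02536 mol
From the 1:2 ratio, n(Mg(OH)2) = 1/2 × 0.02536 = 0.01268 mol
mass of Mg(OH)2 = 0.01268 × 58.32 = 0.7395 g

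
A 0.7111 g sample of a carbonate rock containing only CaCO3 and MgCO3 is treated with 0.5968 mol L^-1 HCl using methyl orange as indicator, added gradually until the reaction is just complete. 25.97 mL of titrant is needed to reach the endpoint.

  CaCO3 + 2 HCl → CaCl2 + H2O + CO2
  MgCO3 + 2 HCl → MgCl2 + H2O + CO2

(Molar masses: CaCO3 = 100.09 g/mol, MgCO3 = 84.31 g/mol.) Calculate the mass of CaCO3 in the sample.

0.3663 g

n(HCl) = 0.02597 × 0.5968 = 0.01550 mol
Let x = n(CaCO3), y = n(MgCO3).
Titrant: 2x + 2y = 0.01550;  mass: 100.09x + 84.31y = 0.7111
Solving, x = 3.659 × 10^-3 mol, y = 4.090 × 10^-3 mol
mass of CaCO3 = 3.659 × 10^-3 × 100.09 = 0.3663 g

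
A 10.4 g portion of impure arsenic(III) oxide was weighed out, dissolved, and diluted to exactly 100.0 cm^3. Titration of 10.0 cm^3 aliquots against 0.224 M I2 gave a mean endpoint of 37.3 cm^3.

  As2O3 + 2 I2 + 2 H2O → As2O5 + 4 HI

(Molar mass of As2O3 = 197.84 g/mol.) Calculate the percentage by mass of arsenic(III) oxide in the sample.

n(I2) per titration = 0.0373 × 0.224 = 8.36 × 10^-3 mol
From the 1:2 ratio, n(As2O3) in each aliquot = 1/2 × 8.36 × 10^-3 = 4.18 × 10^-3 mol
n(As2O3) in the whole flask = 4.18 × 10^-3 × 100.0/10.0 = 0.0418 mol
mass of As2O3 = 0.0418 × 197.84 = 8.26 g
% As2O3 = 8.26 / 10.4 × 100 = 79.5 %

79.5 %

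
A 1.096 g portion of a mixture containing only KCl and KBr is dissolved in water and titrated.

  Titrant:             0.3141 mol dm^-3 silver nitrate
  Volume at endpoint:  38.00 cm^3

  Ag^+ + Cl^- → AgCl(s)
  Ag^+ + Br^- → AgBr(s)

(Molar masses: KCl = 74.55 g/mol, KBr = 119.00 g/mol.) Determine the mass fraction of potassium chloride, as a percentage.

n(AgNO3) = 0.03800 × 0.3141 = 0.01194 mol
Let x = n(KCl), y = n(KBr).
Titrant: 1x + 1y = 0.01194;  mass: 74.55x + 119.00y = 1.096
Solving, x = 7.297 × 10^-3 mol, y = 4.639 × 10^-3 mol
mass of KCl = 7.297 × 10^-3 × 74.55 = 0.5440 g
% KCl = 0.5440 / 1.096 × 100 = 49.64 %

49.64 %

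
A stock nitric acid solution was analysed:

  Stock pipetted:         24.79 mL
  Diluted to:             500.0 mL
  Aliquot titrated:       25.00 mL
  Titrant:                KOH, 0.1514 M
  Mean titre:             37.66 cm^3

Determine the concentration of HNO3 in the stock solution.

4.600 M

HNO3 + KOH → KNO3 + H2O
n(KOH) = 0.03766 × 0.1514 = 5.702 × 10^-3 mol
n(HNO3) in the aliquot = 5.702 × 10^-3 mol (1:1 ratio)
[HNO3]_dilute = 5.702 × 10^-3 / 0.02500 = 0.2281 mol/L
Dilution factor = 500.0 / 24.79 = 20.17
[HNO3]_stock = 0.2281 × 20.17 = 4.600 mol/L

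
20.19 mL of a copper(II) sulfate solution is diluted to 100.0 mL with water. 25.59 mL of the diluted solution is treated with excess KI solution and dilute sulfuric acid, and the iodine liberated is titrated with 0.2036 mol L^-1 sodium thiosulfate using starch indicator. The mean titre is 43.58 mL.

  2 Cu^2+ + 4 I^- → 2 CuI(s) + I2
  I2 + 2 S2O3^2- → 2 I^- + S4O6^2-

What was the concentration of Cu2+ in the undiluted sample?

n(S2O3^2-) = 0.04358 × 0.2036 = 8.873 × 10^-3 mol
n(I2) = n(S2O3^2-)/2 = 4.436 × 10^-3 mol
From the 2:1 ratio, n(Cu2+) in the aliquot = 2/1 × 4.436 × 10^-3 = 8.873 × 10^-3 mol
[Cu2+]_dilute = 8.873 × 10^-3 / 0.02559 = 0.3467 mol/L
[Cu2+]_original = 0.3467 × 100.0/20.19 = 1.717 mol/L

1.717 mol/L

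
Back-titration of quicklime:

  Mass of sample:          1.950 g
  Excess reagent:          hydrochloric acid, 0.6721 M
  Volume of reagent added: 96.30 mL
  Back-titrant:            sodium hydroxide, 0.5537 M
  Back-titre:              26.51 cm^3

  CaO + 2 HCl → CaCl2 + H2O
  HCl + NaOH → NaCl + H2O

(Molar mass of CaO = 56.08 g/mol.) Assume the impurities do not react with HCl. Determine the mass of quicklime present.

1.403 g

n(HCl) added = 0.09630 × 0.6721 = 0.06472 mol
n(NaOH) used in back-titration = 0.02651 × 0.5537 = 0.01468 mol
n(HCl) left over = 0.01468 mol (1:1 ratio)
n(HCl) consumed by analyte = 0.06472 − 0.01468 = 0.05004 mol
From the 1:2 ratio, n(CaO) = 1/2 × 0.05004 = 0.02502 mol
mass of CaO = 0.02502 × 56.08 = 1.403 g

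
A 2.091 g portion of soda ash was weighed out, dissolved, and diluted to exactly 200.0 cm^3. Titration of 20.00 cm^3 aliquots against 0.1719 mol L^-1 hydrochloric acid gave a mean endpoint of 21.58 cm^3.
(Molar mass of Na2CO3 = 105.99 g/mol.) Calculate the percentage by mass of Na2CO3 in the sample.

Na2CO3 + 2 HCl → 2 NaCl + H2O + CO2
n(HCl) per titration = 0.02158 × 0.1719 = 3.710 × 10^-3 mol
From the 1:2 ratio, n(Na2CO3) in each aliquot = 1/2 × 3.710 × 10^-3 = 1.855 × 10^-3 mol
n(Na2CO3) in the whole flask = 1.855 × 10^-3 × 200.0/20.00 = 0.01855 mol
mass of Na2CO3 = 0.01855 × 105.99 = 1.966 g
% Na2CO3 = 1.966 / 2.091 × 100 = 94.02 %

94.02 %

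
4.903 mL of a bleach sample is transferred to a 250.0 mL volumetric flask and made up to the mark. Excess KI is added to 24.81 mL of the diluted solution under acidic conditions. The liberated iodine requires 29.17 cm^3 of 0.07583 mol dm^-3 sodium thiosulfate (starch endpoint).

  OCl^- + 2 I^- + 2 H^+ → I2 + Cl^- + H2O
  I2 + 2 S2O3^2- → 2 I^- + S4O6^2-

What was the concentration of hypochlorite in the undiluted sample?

2.273 mol/L

n(S2O3^2-) = 0.02917 × 0.07583 = 2.212 × 10^-3 mol
n(I2) = n(S2O3^2-)/2 = 1.106 × 10^-3 mol
n(OCl^-) in the aliquot = 1.106 × 10^-3 mol (1:1 ratio)
[OCl^-]_dilute = 1.106 × 10^-3 / 0.02481 = 0.04458 mol/L
[OCl^-]_original = 0.04458 × 250.0/4.903 = 2.273 mol/L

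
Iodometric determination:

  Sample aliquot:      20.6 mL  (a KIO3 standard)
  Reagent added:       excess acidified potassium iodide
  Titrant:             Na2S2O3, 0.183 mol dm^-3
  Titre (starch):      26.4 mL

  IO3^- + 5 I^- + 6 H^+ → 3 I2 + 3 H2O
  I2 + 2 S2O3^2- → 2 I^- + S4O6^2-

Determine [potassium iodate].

n(S2O3^2-) = 0.0264 × 0.183 = 4.83 × 10^-3 mol
n(I2) = n(S2O3^2-)/2 = 2.42 × 10^-3 mol
From the 1:3 ratio, n(IO3^-) in the aliquot = 1/3 × 2.42 × 10^-3 = 8.05 × 10^-4 mol
[IO3^-] = 8.05 × 10^-4 / 0.0206 = 0.0391 mol/L

0.0391 mol/L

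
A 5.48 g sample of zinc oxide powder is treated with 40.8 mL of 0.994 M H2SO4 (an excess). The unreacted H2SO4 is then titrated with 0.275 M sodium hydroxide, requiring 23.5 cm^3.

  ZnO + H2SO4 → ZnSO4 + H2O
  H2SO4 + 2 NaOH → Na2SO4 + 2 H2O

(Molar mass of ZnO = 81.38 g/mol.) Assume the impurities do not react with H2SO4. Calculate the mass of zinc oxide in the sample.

3.04 g

n(H2SO4) added = 0.0408 × 0.994 = 0.0406 mol
n(NaOH) used in back-titration = 0.0235 × 0.275 = 6.46 × 10^-3 mol
From the 1:2 ratio, n(H2SO4) left over = 1/2 × 6.46 × 10^-3 = 3.23 × 10^-3 mol
n(H2SO4) consumed by analyte = 0.0406 − 3.23 × 10^-3 = 0.0373 mol
n(ZnO) = 0.0373 mol (1:1 ratio)
mass of ZnO = 0.0373 × 81.38 = 3.04 g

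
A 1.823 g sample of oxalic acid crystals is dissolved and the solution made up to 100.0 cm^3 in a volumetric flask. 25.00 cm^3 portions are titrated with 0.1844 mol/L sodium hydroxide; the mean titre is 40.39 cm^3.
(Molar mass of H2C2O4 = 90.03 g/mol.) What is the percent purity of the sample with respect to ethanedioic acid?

73.56 %

H2C2O4 + 2 NaOH → Na2C2O4 + 2 H2O
n(NaOH) per titration = 0.04039 × 0.1844 = 7.448 × 10^-3 mol
From the 1:2 ratio, n(H2C2O4) in each aliquot = 1/2 × 7.448 × 10^-3 = 3.724 × 10^-3 mol
n(H2C2O4) in the whole flask = 3.724 × 10^-3 × 100.0/25.00 = 0.01490 mol
mass of H2C2O4 = 0.01490 × 90.03 = 1.341 g
% H2C2O4 = 1.341 / 1.823 × 100 = 73.56 %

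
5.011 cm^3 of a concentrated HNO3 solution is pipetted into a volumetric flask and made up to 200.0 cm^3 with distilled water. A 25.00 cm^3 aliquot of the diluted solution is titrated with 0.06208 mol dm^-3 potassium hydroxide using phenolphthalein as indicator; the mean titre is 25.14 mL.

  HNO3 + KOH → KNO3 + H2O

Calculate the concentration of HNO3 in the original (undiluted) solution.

2.492 mol/L

n(KOH) = 0.02514 × 0.06208 = 1.561 × 10^-3 mol
n(HNO3) in the aliquot = 1.561 × 10^-3 mol (1:1 ratio)
[HNO3]_dilute = 1.561 × 10^-3 / 0.02500 = 0.06243 mol/L
Dilution factor = 200.0 / 5.011 = 39.91
[HNO3]_stock = 0.06243 × 39.91 = 2.492 mol/L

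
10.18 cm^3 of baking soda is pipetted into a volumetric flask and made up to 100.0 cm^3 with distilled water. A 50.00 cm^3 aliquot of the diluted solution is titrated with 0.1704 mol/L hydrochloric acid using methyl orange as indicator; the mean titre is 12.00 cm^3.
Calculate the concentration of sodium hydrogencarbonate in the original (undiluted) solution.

0.4017 mol/L

NaHCO3 + HCl → NaCl + H2O + CO2
n(HCl) = 0.01200 × 0.1704 = 2.045 × 10^-3 mol
n(NaHCO3) in the aliquot = 2.045 × 10^-3 mol (1:1 ratio)
[NaHCO3]_dilute = 2.045 × 10^-3 / 0.05000 = 0.04090 mol/L
Dilution factor = 100.0 / 10.18 = 9.823
[NaHCO3]_stock = 0.04090 × 9.823 = 0.4017 mol/L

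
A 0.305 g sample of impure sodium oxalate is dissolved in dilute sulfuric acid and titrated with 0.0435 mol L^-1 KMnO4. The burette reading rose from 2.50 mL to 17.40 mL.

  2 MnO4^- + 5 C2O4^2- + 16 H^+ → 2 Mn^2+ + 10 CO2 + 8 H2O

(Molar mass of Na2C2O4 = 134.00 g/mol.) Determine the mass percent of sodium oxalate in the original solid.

71.2 %

n(KMnO4) = 0.0149 L × 0.0435 mol/L = 6.48 × 10^-4 mol
From the 5:2 ratio, n(Na2C2O4) = 5/2 × 6.48 × 10^-4 = 1.62 × 10^-3 mol
mass of Na2C2O4 = 1.62 × 10^-3 × 134.00 g/mol = 0.217 g
% Na2C2O4 = 0.217 / 0.305 × 100 = 71.2 %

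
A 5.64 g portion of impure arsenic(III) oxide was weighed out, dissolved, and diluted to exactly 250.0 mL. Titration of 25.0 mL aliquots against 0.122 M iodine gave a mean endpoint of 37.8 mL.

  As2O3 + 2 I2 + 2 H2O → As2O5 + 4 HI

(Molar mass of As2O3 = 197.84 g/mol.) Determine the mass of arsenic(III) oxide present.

n(I2) per titration = 0.0378 × 0.122 = 4.61 × 10^-3 mol
From the 1:2 ratio, n(As2O3) in each aliquot = 1/2 × 4.61 × 10^-3 = 2.31 × 10^-3 mol
n(As2O3) in the whole flask = 2.31 × 10^-3 × 250.0/25.0 = 0.0231 mol
mass of As2O3 = 0.0231 × 197.84 = 4.56 g

4.56 g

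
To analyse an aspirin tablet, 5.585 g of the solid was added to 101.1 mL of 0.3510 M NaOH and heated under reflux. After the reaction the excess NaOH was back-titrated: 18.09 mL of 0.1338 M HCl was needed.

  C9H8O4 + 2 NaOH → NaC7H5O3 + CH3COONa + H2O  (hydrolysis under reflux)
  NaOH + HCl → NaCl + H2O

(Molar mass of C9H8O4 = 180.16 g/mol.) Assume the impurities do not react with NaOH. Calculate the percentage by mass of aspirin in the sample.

n(NaOH) added = 0.1011 × 0.3510 = 0.03549 mol
n(HCl) used in back-titration = 0.01809 × 0.1338 = 2.420 × 10^-3 mol
n(NaOH) left over = 2.420 × 10^-3 mol (1:1 ratio)
n(NaOH) consumed by analyte = 0.03549 − 2.420 × 10^-3 = 0.03307 mol
From the 1:2 ratio, n(C9H8O4) = 1/2 × 0.03307 = 0.01653 mol
mass of C9H8O4 = 0.01653 × 180.16 = 2.979 g
% C9H8O4 = 2.979 / 5.585 × 100 = 53.33 %

53.33 %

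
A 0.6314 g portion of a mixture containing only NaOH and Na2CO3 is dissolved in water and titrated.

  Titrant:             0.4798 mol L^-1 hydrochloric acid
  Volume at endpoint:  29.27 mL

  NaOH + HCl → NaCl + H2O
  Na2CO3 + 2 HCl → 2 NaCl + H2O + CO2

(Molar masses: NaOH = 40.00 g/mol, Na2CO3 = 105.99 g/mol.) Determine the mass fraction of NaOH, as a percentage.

n(HCl) = 0.02927 × 0.4798 = 0.01404 mol
Let x = n(NaOH), y = n(Na2CO3).
Titrant: 1x + 2y = 0.01404;  mass: 40.00x + 105.99y = 0.6314
Solving, x = 8.684 × 10^-3 mol, y = 2.680 × 10^-3 mol
mass of NaOH = 8.684 × 10^-3 × 40.00 = 0.3474 g
% NaOH = 0.3474 / 0.6314 × 100 = 55.01 %

55.01 %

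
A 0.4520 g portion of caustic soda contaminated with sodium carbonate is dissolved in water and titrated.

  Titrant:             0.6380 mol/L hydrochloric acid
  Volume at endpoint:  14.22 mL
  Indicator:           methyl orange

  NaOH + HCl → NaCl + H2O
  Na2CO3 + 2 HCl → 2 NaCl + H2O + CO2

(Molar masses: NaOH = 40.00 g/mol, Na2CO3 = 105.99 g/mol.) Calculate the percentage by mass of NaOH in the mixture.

n(HCl) = 0.01422 × 0.6380 = 9.072 × 10^-3 mol
Let x = n(NaOH), y = n(Na2CO3).
Titrant: 1x + 2y = 9.072 × 10^-3;  mass: 40.00x + 105.99y = 0.4520
Solving, x = 2.215 × 10^-3 mol, y = 3.428 × 10^-3 mol
mass of NaOH = 2.215 × 10^-3 × 40.00 = 0.08862 g
% NaOH = 0.08862 / 0.4520 × 100 = 19.61 %

19.61 %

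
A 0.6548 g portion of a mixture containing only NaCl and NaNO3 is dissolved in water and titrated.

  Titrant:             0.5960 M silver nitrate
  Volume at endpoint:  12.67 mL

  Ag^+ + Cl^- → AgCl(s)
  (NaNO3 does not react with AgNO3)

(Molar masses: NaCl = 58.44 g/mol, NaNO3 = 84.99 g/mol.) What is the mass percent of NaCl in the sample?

67.39 %

n(AgNO3) = 0.01267 × 0.5960 = 7.551 × 10^-3 mol
Let x = n(NaCl), y = n(NaNO3).
Titrant: 1x = 7.551 × 10^-3;  mass: 58.44x + 84.99y = 0.6548
Solving, x = 7.551 × 10^-3 mol, y = 2.512 × 10^-3 mol
mass of NaCl = 7.551 × 10^-3 × 58.44 = 0.4413 g
% NaCl = 0.4413 / 0.6548 × 100 = 67.39 %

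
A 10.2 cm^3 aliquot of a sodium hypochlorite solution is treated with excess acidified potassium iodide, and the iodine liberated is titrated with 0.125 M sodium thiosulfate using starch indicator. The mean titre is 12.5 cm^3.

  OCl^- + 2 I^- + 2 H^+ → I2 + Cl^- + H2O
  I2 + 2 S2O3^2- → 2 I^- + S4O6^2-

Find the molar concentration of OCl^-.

0.0766 M

n(S2O3^2-) = 0.0125 × 0.125 = 1.56 × 10^-3 mol
n(I2) = n(S2O3^2-)/2 = 7.81 × 10^-4 mol
n(OCl^-) in the aliquot = 7.81 × 10^-4 mol (1:1 ratio)
[OCl^-] = 7.81 × 10^-4 / 0.0102 = 0.0766 mol/L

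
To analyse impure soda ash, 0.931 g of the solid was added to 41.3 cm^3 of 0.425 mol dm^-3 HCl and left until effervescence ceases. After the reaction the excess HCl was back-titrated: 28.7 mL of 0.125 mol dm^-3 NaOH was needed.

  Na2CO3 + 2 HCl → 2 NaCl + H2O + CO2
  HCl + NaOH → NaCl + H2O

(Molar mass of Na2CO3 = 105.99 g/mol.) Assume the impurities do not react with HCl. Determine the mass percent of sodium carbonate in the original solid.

n(HCl) added = 0.0413 × 0.425 = 0.0176 mol
n(NaOH) used in back-titration = 0.0287 × 0.125 = 3.59 × 10^-3 mol
n(HCl) left over = 3.59 × 10^-3 mol (1:1 ratio)
n(HCl) consumed by analyte = 0.0176 − 3.59 × 10^-3 = 0.0140 mol
From the 1:2 ratio, n(Na2CO3) = 1/2 × 0.0140 = 6.98 × 10^-3 mol
mass of Na2CO3 = 6.98 × 10^-3 × 105.99 = 0.740 g
% Na2CO3 = 0.740 / 0.931 × 100 = 79.5 %

79.5 %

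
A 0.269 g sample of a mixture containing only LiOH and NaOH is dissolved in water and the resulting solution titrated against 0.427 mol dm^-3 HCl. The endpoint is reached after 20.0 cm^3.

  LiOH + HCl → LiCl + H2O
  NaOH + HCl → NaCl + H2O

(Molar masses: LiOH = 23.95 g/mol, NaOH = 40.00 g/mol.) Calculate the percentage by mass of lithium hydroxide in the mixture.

40.3 %

n(HCl) = 0.0200 × 0.427 = 8.54 × 10^-3 mol
Let x = n(LiOH), y = n(NaOH).
Titrant: 1x + 1y = 8.54 × 10^-3;  mass: 23.95x + 40.00y = 0.269
Solving, x = 4.52 × 10^-3 mol, y = 4.02 × 10^-3 mol
mass of LiOH = 4.52 × 10^-3 × 23.95 = 0.108 g
% LiOH = 0.108 / 0.269 × 100 = 40.3 %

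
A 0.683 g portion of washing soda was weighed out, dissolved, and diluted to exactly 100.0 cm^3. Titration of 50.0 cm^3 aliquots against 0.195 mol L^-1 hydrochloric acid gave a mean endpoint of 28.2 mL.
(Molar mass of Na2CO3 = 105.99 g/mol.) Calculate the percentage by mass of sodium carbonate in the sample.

Na2CO3 + 2 HCl → 2 NaCl + H2O + CO2
n(HCl) per titration = 0.0282 × 0.195 = 5.50 × 10^-3 mol
From the 1:2 ratio, n(Na2CO3) in each aliquot = 1/2 × 5.50 × 10^-3 = 2.75 × 10^-3 mol
n(Na2CO3) in the whole flask = 2.75 × 10^-3 × 100.0/50.0 = 5.50 × 10^-3 mol
mass of Na2CO3 = 5.50 × 10^-3 × 105.99 = 0.583 g
% Na2CO3 = 0.583 / 0.683 × 100 = 85.3 %

85.3 %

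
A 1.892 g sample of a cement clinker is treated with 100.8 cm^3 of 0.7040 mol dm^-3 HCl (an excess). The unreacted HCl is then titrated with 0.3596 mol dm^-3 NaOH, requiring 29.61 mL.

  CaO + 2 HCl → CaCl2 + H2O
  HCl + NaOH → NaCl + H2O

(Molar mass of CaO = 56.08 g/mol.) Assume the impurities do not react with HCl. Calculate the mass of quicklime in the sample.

n(HCl) added = 0.1008 × 0.7040 = 0.07096 mol
n(NaOH) used in back-titration = 0.02961 × 0.3596 = 0.01065 mol
n(HCl) left over = 0.01065 mol (1:1 ratio)
n(HCl) consumed by analyte = 0.07096 − 0.01065 = 0.06032 mol
From the 1:2 ratio, n(CaO) = 1/2 × 0.06032 = 0.03016 mol
mass of CaO = 0.03016 × 56.08 = 1.691 g

1.691 g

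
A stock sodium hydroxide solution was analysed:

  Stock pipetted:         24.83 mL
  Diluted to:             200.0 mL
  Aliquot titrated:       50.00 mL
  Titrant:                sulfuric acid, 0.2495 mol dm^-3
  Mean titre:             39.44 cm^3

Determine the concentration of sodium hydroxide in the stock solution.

2 NaOH + H2SO4 → Na2SO4 + 2 H2O
n(H2SO4) = 0.03944 × 0.2495 = 9.840 × 10^-3 mol
From the 2:1 ratio, n(NaOH) in the aliquot = 2/1 × 9.840 × 10^-3 = 0.01968 mol
[NaOH]_dilute = 0.01968 / 0.05000 = 0.3936 mol/L
Dilution factor = 200.0 / 24.83 = 8.055
[NaOH]_stock = 0.3936 × 8.055 = 3.170 mol/L

3.170 mol/L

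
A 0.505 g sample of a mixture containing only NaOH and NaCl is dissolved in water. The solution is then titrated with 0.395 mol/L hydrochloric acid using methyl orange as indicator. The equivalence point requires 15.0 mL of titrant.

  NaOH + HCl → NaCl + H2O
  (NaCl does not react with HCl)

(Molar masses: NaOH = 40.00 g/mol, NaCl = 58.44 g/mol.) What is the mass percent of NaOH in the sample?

n(HCl) = 0.0150 × 0.395 = 5.93 × 10^-3 mol
Let x = n(NaOH), y = n(NaCl).
Titrant: 1x = 5.93 × 10^-3;  mass: 40.00x + 58.44y = 0.505
Solving, x = 5.93 × 10^-3 mol, y = 4.59 × 10^-3 mol
mass of NaOH = 5.93 × 10^-3 × 40.00 = 0.237 g
% NaOH = 0.237 / 0.505 × 100 = 46.9 %

46.9 %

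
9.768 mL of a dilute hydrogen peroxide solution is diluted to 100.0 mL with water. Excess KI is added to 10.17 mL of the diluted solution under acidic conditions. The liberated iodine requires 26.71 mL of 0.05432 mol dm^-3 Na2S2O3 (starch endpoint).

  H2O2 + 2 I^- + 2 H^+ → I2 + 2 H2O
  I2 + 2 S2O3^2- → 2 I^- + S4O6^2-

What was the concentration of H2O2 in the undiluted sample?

n(S2O3^2-) = 0.02671 × 0.05432 = 1.451 × 10^-3 mol
n(I2) = n(S2O3^2-)/2 = 7.254 × 10^-4 mol
n(H2O2) in the aliquot = 7.254 × 10^-4 mol (1:1 ratio)
[H2O2]_dilute = 7.254 × 10^-4 / 0.01017 = 0.07133 mol/L
[H2O2]_original = 0.07133 × 100.0/9.768 = 0.7303 mol/L

0.7303 mol/L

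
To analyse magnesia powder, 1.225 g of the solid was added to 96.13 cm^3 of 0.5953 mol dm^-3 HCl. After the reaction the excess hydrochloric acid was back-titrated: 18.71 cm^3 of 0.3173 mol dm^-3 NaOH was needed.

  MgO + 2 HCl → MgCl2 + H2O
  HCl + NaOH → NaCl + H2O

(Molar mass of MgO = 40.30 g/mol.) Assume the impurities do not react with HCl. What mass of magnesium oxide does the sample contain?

1.033 g

n(HCl) added = 0.09613 × 0.5953 = 0.05723 mol
n(NaOH) used in back-titration = 0.01871 × 0.3173 = 5.937 × 10^-3 mol
n(HCl) left over = 5.937 × 10^-3 mol (1:1 ratio)
n(HCl) consumed by analyte = 0.05723 − 5.937 × 10^-3 = 0.05129 mol
From the 1:2 ratio, n(MgO) = 1/2 × 0.05129 = 0.02564 mol
mass of MgO = 0.02564 × 40.30 = 1.033 g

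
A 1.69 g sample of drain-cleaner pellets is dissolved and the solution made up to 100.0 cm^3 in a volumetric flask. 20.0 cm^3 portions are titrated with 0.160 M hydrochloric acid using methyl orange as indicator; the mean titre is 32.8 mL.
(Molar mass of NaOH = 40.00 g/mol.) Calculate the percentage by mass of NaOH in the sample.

NaOH + HCl → NaCl + H2O
n(HCl) per titration = 0.0328 × 0.160 = 5.25 × 10^-3 mol
n(NaOH) in each aliquot = 5.25 × 10^-3 mol (1:1 ratio)
n(NaOH) in the whole flask = 5.25 × 10^-3 × 100.0/20.0 = 0.0262 mol
mass of NaOH = 0.0262 × 40.00 = 1.05 g
% NaOH = 1.05 / 1.69 × 100 = 62.1 %

62.1 %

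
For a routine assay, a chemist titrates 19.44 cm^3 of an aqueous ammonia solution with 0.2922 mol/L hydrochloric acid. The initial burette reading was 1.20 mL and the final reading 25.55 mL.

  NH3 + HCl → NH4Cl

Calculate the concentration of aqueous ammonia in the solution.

0.3660 mol/L

n(HCl) = 0.02435 L × 0.2922 mol/L = 7.115 × 10^-3 mol
n(NH3) = 7.115 × 10^-3 mol (1:1 mole ratio)
[NH3] = 7.115 × 10^-3 mol / 0.01944 L = 0.3660 mol/L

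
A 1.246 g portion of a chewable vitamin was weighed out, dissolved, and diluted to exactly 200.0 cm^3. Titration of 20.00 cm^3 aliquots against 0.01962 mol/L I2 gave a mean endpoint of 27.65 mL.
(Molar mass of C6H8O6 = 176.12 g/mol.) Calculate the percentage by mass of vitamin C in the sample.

C6H8O6 + I2 → C6H6O6 + 2 HI
n(I2) per titration = 0.02765 × 0.01962 = 5.425 × 10^-4 mol
n(C6H8O6) in each aliquot = 5.425 × 10^-4 mol (1:1 ratio)
n(C6H8O6) in the whole flask = 5.425 × 10^-4 × 200.0/20.00 = 5.425 × 10^-3 mol
mass of C6H8O6 = 5.425 × 10^-3 × 176.12 = 0.9554 g
% C6H8O6 = 0.9554 / 1.246 × 100 = 76.68 %

76.68 %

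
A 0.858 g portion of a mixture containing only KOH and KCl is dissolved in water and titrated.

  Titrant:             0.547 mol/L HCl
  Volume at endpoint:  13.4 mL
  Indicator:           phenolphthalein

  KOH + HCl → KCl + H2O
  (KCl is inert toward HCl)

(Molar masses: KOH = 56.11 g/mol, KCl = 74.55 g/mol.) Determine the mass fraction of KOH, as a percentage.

47.9 %

n(HCl) = 0.0134 × 0.547 = 7.33 × 10^-3 mol
Let x = n(KOH), y = n(KCl).
Titrant: 1x = 7.33 × 10^-3;  mass: 56.11x + 74.55y = 0.858
Solving, x = 7.33 × 10^-3 mol, y = 5.99 × 10^-3 mol
mass of KOH = 7.33 × 10^-3 × 56.11 = 0.411 g
% KOH = 0.411 / 0.858 × 100 = 47.9 %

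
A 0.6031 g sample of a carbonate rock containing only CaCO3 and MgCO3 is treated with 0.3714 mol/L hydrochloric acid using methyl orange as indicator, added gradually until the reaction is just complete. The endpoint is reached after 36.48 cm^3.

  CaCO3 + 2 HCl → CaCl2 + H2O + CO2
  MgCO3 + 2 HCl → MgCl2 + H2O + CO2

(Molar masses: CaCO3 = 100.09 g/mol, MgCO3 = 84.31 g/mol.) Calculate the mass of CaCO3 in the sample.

n(HCl) = 0.03648 × 0.3714 = 0.01355 mol
Let x = n(CaCO3), y = n(MgCO3).
Titrant: 2x + 2y = 0.01355;  mass: 100.09x + 84.31y = 0.6031
Solving, x = 2.025 × 10^-3 mol, y = 4.749 × 10^-3 mol
mass of CaCO3 = 2.025 × 10^-3 × 100.09 = 0.2027 g

0.2027 g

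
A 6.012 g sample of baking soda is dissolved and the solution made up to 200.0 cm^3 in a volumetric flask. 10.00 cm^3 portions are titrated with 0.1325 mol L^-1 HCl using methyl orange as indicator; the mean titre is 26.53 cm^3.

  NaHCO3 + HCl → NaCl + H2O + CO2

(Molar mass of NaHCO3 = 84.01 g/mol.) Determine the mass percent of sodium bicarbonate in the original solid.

98.24 %

n(HCl) per titration = 0.02653 × 0.1325 = 3.515 × 10^-3 mol
n(NaHCO3) in each aliquot = 3.515 × 10^-3 mol (1:1 ratio)
n(NaHCO3) in the whole flask = 3.515 × 10^-3 × 200.0/10.00 = 0.07030 mol
mass of NaHCO3 = 0.07030 × 84.01 = 5.906 g
% NaHCO3 = 5.906 / 6.012 × 100 = 98.24 %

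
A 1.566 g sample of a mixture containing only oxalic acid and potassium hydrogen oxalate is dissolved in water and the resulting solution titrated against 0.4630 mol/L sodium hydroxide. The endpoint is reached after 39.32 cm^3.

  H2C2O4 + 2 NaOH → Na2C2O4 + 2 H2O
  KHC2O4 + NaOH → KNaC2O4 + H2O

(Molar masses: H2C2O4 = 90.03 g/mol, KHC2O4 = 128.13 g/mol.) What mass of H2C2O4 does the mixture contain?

0.4152 g

n(NaOH) = 0.03932 × 0.4630 = 0.01821 mol
Let x = n(H2C2O4), y = n(KHC2O4).
Titrant: 2x + 1y = 0.01821;  mass: 90.03x + 128.13y = 1.566
Solving, x = 4.612 × 10^-3 mol, y = 8.981 × 10^-3 mol
mass of H2C2O4 = 4.612 × 10^-3 × 90.03 = 0.4152 g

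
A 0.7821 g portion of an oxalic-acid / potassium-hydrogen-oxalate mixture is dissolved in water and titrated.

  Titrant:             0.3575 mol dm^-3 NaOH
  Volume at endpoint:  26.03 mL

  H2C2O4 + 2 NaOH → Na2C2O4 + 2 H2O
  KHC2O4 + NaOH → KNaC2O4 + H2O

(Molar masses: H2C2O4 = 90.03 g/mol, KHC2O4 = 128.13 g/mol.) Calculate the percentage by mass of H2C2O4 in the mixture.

28.41 %

n(NaOH) = 0.02603 × 0.3575 = 9.306 × 10^-3 mol
Let x = n(H2C2O4), y = n(KHC2O4).
Titrant: 2x + 1y = 9.306 × 10^-3;  mass: 90.03x + 128.13y = 0.7821
Solving, x = 2.468 × 10^-3 mol, y = 4.370 × 10^-3 mol
mass of H2C2O4 = 2.468 × 10^-3 × 90.03 = 0.2222 g
% H2C2O4 = 0.2222 / 0.7821 × 100 = 28.41 %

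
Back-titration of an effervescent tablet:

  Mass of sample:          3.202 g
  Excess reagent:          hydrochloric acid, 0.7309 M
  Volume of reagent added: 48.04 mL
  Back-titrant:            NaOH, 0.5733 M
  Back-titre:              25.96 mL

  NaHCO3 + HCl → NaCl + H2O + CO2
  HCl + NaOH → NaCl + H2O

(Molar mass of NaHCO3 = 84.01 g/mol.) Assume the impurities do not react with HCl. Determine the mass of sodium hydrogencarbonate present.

1.699 g

n(HCl) added = 0.04804 × 0.7309 = 0.03511 mol
n(NaOH) used in back-titration = 0.02596 × 0.5733 = 0.01488 mol
n(HCl) left over = 0.01488 mol (1:1 ratio)
n(HCl) consumed by analyte = 0.03511 − 0.01488 = 0.02023 mol
n(NaHCO3) = 0.02023 mol (1:1 ratio)
mass of NaHCO3 = 0.02023 × 84.01 = 1.699 g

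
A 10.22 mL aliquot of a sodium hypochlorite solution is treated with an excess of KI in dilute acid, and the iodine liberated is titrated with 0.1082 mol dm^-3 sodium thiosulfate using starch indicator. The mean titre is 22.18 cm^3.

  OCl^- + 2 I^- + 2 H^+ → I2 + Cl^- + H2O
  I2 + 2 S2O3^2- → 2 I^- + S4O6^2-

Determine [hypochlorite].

0.1174 mol/L

n(S2O3^2-) = 0.02218 × 0.1082 = 2.400 × 10^-3 mol
n(I2) = n(S2O3^2-)/2 = 1.200 × 10^-3 mol
n(OCl^-) in the aliquot = 1.200 × 10^-3 mol (1:1 ratio)
[OCl^-] = 1.200 × 10^-3 / 0.01022 = 0.1174 mol/L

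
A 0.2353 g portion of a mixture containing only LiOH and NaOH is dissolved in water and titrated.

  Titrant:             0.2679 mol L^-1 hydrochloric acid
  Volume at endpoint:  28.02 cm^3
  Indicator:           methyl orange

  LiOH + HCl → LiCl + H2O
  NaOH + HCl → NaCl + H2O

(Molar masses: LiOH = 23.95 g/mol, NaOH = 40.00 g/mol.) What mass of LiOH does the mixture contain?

n(HCl) = 0.02802 × 0.2679 = 7.507 × 10^-3 mol
Let x = n(LiOH), y = n(NaOH).
Titrant: 1x + 1y = 7.507 × 10^-3;  mass: 23.95x + 40.00y = 0.2353
Solving, x = 4.047 × 10^-3 mol, y = 3.459 × 10^-3 mol
mass of LiOH = 4.047 × 10^-3 × 23.95 = 0.09694 g

0.09694 g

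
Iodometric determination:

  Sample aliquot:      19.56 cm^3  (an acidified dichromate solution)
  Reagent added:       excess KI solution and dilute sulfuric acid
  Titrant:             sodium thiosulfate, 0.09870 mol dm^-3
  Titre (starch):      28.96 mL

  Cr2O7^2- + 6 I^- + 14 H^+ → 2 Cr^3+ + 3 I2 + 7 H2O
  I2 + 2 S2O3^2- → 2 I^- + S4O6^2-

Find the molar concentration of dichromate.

0.02436 mol/L

n(S2O3^2-) = 0.02896 × 0.09870 = 2.858 × 10^-3 mol
n(I2) = n(S2O3^2-)/2 = 1.429 × 10^-3 mol
From the 1:3 ratio, n(Cr2O7^2-) in the aliquot = 1/3 × 1.429 × 10^-3 = 4.764 × 10^-4 mol
[Cr2O7^2-] = 4.764 × 10^-4 / 0.01956 = 0.02436 mol/L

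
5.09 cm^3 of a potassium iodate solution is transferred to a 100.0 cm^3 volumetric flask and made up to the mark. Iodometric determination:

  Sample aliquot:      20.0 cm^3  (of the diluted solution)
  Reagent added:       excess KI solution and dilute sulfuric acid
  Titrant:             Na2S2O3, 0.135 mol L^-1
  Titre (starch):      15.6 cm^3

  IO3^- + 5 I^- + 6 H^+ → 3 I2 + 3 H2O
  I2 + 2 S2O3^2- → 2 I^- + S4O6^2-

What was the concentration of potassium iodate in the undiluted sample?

0.345 mol/L

n(S2O3^2-) = 0.0156 × 0.135 = 2.11 × 10^-3 mol
n(I2) = n(S2O3^2-)/2 = 1.05 × 10^-3 mol
From the 1:3 ratio, n(IO3^-) in the aliquot = 1/3 × 1.05 × 10^-3 = 3.51 × 10^-4 mol
[IO3^-]_dilute = 3.51 × 10^-4 / 0.0200 = 0.0175 mol/L
[IO3^-]_original = 0.0175 × 100.0/5.09 = 0.345 mol/L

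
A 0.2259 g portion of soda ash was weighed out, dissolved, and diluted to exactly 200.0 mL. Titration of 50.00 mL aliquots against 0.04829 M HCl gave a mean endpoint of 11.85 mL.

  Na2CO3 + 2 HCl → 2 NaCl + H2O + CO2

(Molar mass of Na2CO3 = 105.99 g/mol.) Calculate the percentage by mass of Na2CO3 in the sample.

53.70 %

n(HCl) per titration = 0.01185 × 0.04829 = 5.722 × 10^-4 mol
From the 1:2 ratio, n(Na2CO3) in each aliquot = 1/2 × 5.722 × 10^-4 = 2.861 × 10^-4 mol
n(Na2CO3) in the whole flask = 2.861 × 10^-4 × 200.0/50.00 = 1.144 × 10^-3 mol
mass of Na2CO3 = 1.144 × 10^-3 × 105.99 = 0.1213 g
% Na2CO3 = 0.1213 / 0.2259 × 100 = 53.70 %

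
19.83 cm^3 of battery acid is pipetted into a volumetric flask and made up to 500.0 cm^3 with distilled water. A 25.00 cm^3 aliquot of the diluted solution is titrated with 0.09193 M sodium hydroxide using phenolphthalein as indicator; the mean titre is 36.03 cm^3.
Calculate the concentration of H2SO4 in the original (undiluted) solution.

H2SO4 + 2 NaOH → Na2SO4 + 2 H2O
n(NaOH) = 0.03603 × 0.09193 = 3.312 × 10^-3 mol
From the 1:2 ratio, n(H2SO4) in the aliquot = 1/2 × 3.312 × 10^-3 = 1.656 × 10^-3 mol
[H2SO4]_dilute = 1.656 × 10^-3 / 0.02500 = 0.06624 mol/L
Dilution factor = 500.0 / 19.83 = 25.21
[H2SO4]_stock = 0.06624 × 25.21 = 1.670 mol/L

1.670 M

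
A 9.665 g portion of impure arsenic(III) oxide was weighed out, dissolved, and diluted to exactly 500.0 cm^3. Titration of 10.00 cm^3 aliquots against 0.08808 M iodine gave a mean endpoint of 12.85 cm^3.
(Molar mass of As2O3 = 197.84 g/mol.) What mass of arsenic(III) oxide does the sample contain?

5.598 g

As2O3 + 2 I2 + 2 H2O → As2O5 + 4 HI
n(I2) per titration = 0.01285 × 0.08808 = 1.132 × 10^-3 mol
From the 1:2 ratio, n(As2O3) in each aliquot = 1/2 × 1.132 × 10^-3 = 5.659 × 10^-4 mol
n(As2O3) in the whole flask = 5.659 × 10^-4 × 500.0/10.00 = 0.02830 mol
mass of As2O3 = 0.02830 × 197.84 = 5.598 g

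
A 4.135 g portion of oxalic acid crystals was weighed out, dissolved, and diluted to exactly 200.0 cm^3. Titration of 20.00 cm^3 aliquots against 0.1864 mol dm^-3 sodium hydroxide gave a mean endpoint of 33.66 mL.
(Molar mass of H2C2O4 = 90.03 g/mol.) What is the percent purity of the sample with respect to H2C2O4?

H2C2O4 + 2 NaOH → Na2C2O4 + 2 H2O
n(NaOH) per titration = 0.03366 × 0.1864 = 6.274 × 10^-3 mol
From the 1:2 ratio, n(H2C2O4) in each aliquot = 1/2 × 6.274 × 10^-3 = 3.137 × 10^-3 mol
n(H2C2O4) in the whole flask = 3.137 × 10^-3 × 200.0/20.00 = 0.03137 mol
mass of H2C2O4 = 0.03137 × 90.03 = 2.824 g
% H2C2O4 = 2.824 / 4.135 × 100 = 68.30 %

68.30 %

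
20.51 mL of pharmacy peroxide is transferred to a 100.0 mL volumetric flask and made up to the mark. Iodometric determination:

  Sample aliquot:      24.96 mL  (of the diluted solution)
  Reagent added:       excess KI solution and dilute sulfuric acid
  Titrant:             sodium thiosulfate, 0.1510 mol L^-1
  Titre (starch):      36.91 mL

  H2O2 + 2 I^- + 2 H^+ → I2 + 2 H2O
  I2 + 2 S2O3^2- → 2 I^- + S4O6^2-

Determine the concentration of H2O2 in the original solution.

0.5444 mol/L

n(S2O3^2-) = 0.03691 × 0.1510 = 5.573 × 10^-3 mol
n(I2) = n(S2O3^2-)/2 = 2.787 × 10^-3 mol
n(H2O2) in the aliquot = 2.787 × 10^-3 mol (1:1 ratio)
[H2O2]_dilute = 2.787 × 10^-3 / 0.02496 = 0.1116 mol/L
[H2O2]_original = 0.1116 × 100.0/20.51 = 0.5444 mol/L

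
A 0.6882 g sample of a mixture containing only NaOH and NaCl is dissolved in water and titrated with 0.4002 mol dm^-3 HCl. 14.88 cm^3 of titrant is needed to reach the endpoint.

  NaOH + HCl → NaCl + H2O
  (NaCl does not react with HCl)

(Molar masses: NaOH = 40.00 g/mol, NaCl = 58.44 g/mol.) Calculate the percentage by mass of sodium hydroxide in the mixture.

34.61 %

n(HCl) = 0.01488 × 0.4002 = 5.955 × 10^-3 mol
Let x = n(NaOH), y = n(NaCl).
Titrant: 1x = 5.955 × 10^-3;  mass: 40.00x + 58.44y = 0.6882
Solving, x = 5.955 × 10^-3 mol, y = 7.700 × 10^-3 mol
mass of NaOH = 5.955 × 10^-3 × 40.00 = 0.2382 g
% NaOH = 0.2382 / 0.6882 × 100 = 34.61 %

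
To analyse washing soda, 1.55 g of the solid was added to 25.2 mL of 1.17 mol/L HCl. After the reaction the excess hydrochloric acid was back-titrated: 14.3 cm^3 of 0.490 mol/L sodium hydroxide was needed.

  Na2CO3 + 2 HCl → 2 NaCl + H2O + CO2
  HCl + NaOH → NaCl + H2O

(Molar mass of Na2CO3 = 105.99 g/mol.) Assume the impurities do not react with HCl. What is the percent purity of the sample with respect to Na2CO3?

76.8 %

n(HCl) added = 0.0252 × 1.17 = 0.0295 mol
n(NaOH) used in back-titration = 0.0143 × 0.490 = 7.01 × 10^-3 mol
n(HCl) left over = 7.01 × 10^-3 mol (1:1 ratio)
n(HCl) consumed by analyte = 0.0295 − 7.01 × 10^-3 = 0.0225 mol
From the 1:2 ratio, n(Na2CO3) = 1/2 × 0.0225 = 0.0112 mol
mass of Na2CO3 = 0.0112 × 105.99 = 1.19 g
% Na2CO3 = 1.19 / 1.55 × 100 = 76.8 %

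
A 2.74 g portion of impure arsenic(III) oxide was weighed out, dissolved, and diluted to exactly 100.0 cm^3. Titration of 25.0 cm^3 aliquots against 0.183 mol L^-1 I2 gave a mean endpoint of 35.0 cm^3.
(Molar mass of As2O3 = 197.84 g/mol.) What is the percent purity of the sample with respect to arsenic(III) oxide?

92.5 %

As2O3 + 2 I2 + 2 H2O → As2O5 + 4 HI
n(I2) per titration = 0.0350 × 0.183 = 6.41 × 10^-3 mol
From the 1:2 ratio, n(As2O3) in each aliquot = 1/2 × 6.41 × 10^-3 = 3.20 × 10^-3 mol
n(As2O3) in the whole flask = 3.20 × 10^-3 × 100.0/25.0 = 0.0128 mol
mass of As2O3 = 0.0128 × 197.84 = 2.53 g
% As2O3 = 2.53 / 2.74 × 100 = 92.5 %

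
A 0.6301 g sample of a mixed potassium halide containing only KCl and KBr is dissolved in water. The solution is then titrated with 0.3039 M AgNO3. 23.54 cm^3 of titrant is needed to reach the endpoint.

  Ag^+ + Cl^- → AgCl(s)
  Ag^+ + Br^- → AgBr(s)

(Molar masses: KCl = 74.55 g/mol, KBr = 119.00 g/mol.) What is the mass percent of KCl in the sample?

n(AgNO3) = 0.02354 × 0.3039 = 7.154 × 10^-3 mol
Let x = n(KCl), y = n(KBr).
Titrant: 1x + 1y = 7.154 × 10^-3;  mass: 74.55x + 119.00y = 0.6301
Solving, x = 4.976 × 10^-3 mol, y = 2.177 × 10^-3 mol
mass of KCl = 4.976 × 10^-3 × 74.55 = 0.3710 g
% KCl = 0.3710 / 0.6301 × 100 = 58.88 %

58.88 %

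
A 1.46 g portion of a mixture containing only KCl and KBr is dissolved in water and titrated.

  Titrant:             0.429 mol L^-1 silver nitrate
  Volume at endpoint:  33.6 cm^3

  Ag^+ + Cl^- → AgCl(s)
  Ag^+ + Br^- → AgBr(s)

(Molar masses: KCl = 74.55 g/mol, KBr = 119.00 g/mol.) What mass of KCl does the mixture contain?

n(AgNO3) = 0.0336 × 0.429 = 0.0144 mol
Let x = n(KCl), y = n(KBr).
Titrant: 1x + 1y = 0.0144;  mass: 74.55x + 119.00y = 1.46
Solving, x = 5.74 × 10^-3 mol, y = 8.67 × 10^-3 mol
mass of KCl = 5.74 × 10^-3 × 74.55 = 0.428 g

0.428 g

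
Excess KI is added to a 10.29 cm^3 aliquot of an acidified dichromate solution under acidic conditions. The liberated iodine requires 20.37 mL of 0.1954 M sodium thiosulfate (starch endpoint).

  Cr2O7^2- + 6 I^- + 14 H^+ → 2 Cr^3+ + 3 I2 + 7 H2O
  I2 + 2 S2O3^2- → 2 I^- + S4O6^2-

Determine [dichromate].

n(S2O3^2-) = 0.02037 × 0.1954 = 3.980 × 10^-3 mol
n(I2) = n(S2O3^2-)/2 = 1.990 × 10^-3 mol
From the 1:3 ratio, n(Cr2O7^2-) in the aliquot = 1/3 × 1.990 × 10^-3 = 6.634 × 10^-4 mol
[Cr2O7^2-] = 6.634 × 10^-4 / 0.01029 = 0.06447 mol/L

0.06447 M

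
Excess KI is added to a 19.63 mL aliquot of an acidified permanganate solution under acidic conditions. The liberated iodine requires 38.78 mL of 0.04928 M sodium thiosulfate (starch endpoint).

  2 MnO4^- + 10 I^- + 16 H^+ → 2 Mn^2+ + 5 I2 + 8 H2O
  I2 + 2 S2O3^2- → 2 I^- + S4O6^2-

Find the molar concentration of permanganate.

n(S2O3^2-) = 0.03878 × 0.04928 = 1.911 × 10^-3 mol
n(I2) = n(S2O3^2-)/2 = 9.555 × 10^-4 mol
From the 2:5 ratio, n(MnO4^-) in the aliquot = 2/5 × 9.555 × 10^-4 = 3.822 × 10^-4 mol
[MnO4^-] = 3.822 × 10^-4 / 0.01963 = 0.01947 mol/L

0.01947 M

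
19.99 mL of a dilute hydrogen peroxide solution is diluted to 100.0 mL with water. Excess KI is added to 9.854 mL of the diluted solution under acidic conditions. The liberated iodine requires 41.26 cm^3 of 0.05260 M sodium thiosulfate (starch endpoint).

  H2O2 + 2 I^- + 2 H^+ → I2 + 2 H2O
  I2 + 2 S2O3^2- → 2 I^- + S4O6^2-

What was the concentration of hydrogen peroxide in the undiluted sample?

n(S2O3^2-) = 0.04126 × 0.05260 = 2.170 × 10^-3 mol
n(I2) = n(S2O3^2-)/2 = 1.085 × 10^-3 mol
n(H2O2) in the aliquot = 1.085 × 10^-3 mol (1:1 ratio)
[H2O2]_dilute = 1.085 × 10^-3 / 0.009854 = 0.1101 mol/L
[H2O2]_original = 0.1101 × 100.0/19.99 = 0.5509 mol/L

0.5509 M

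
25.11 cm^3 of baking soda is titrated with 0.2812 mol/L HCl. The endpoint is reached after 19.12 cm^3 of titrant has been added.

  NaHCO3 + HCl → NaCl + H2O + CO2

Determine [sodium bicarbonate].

n(HCl) = 0.01912 L × 0.2812 mol/L = 5.377 × 10^-3 mol
n(NaHCO3) = 5.377 × 10^-3 mol (1:1 mole ratio)
[NaHCO3] = 5.377 × 10^-3 mol / 0.02511 L = 0.2141 mol/L

0.2141 mol/L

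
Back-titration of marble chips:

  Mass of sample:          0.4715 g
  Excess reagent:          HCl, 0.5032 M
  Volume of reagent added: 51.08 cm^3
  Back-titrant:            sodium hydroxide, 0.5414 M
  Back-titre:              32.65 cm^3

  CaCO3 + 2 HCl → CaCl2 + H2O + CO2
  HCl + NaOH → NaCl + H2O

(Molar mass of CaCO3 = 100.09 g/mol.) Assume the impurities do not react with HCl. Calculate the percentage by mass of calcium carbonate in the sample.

n(HCl) added = 0.05108 × 0.5032 = 0.02570 mol
n(NaOH) used in back-titration = 0.03265 × 0.5414 = 0.01768 mol
n(HCl) left over = 0.01768 mol (1:1 ratio)
n(HCl) consumed by analyte = 0.02570 − 0.01768 = 8.027 × 10^-3 mol
From the 1:2 ratio, n(CaCO3) = 1/2 × 8.027 × 10^-3 = 4.013 × 10^-3 mol
mass of CaCO3 = 4.013 × 10^-3 × 100.09 = 0.4017 g
% CaCO3 = 0.4017 / 0.4715 × 100 = 85.20 %

85.20 %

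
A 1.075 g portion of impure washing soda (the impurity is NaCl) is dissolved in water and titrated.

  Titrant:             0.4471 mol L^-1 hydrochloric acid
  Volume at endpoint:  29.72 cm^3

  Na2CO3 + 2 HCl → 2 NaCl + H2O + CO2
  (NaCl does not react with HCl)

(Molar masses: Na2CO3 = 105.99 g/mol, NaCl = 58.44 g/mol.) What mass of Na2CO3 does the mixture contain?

n(HCl) = 0.02972 × 0.4471 = 0.01329 mol
Let x = n(Na2CO3), y = n(NaCl).
Titrant: 2x = 0.01329;  mass: 105.99x + 58.44y = 1.075
Solving, x = 6.644 × 10^-3 mol, y = 6.345 × 10^-3 mol
mass of Na2CO3 = 6.644 × 10^-3 × 105.99 = 0.7042 g

0.7042 g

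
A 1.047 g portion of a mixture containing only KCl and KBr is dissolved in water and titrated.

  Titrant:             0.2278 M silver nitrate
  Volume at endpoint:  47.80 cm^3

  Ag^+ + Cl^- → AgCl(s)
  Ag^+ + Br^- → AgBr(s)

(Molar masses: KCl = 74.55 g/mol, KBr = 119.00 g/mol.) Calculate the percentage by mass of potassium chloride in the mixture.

n(AgNO3) = 0.04780 × 0.2278 = 0.01089 mol
Let x = n(KCl), y = n(KBr).
Titrant: 1x + 1y = 0.01089;  mass: 74.55x + 119.00y = 1.047
Solving, x = 5.597 × 10^-3 mol, y = 5.292 × 10^-3 mol
mass of KCl = 5.597 × 10^-3 × 74.55 = 0.4172 g
% KCl = 0.4172 / 1.047 × 100 = 39.85 %

39.85 %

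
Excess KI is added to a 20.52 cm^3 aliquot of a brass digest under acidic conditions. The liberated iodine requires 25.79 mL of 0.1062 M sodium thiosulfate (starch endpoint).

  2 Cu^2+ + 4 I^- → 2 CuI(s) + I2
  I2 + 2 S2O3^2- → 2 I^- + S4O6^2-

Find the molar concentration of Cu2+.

0.1335 M

n(S2O3^2-) = 0.02579 × 0.1062 = 2.739 × 10^-3 mol
n(I2) = n(S2O3^2-)/2 = 1.369 × 10^-3 mol
From the 2:1 ratio, n(Cu2+) in the aliquot = 2/1 × 1.369 × 10^-3 = 2.739 × 10^-3 mol
[Cu2+] = 2.739 × 10^-3 / 0.02052 = 0.1335 mol/L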